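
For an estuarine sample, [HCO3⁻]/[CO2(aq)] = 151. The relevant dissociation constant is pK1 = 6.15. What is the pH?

From K1 = [H⁺][HCO3⁻]/[CO2(aq)]:  pH = pK1 + log₁₀([HCO3⁻]/[CO2(aq)])
log₁₀(151) = +2.179
pH = 6.15 + (+2.179) = 8.33

pH = 8.33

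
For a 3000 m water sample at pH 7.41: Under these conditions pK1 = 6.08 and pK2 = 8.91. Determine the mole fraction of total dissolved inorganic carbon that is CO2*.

α₀ = 0.0434

α₀ = 1 / (1 + K1/[H⁺] + K1K2/[H⁺]²) = 1 / (1 + 10^+1.33 + 10^-0.17)
   = 1 / (1 + 21.380 + 0.67608) = 1/23.056 = 0.04337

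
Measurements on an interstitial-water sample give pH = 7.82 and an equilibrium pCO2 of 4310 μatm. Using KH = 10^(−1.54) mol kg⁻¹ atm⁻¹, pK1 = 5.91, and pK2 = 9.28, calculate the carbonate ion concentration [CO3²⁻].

[CO2*] = KH · pCO2 = 10^(−1.54) × 4310×10^-6 = 1.243×10^-4 mol/kg
α₀ = 1/(1 + K1/[H⁺] + K1K2/[H⁺]²) = 1/(1 + 10^+1.91 + 10^+0.45) = 0.01175
DIC = [CO2*]/α₀ = 1.243×10^-4 / 0.01175 = 10.58 mmol/kg
[CO3²⁻] = α₂·DIC; α₂ = 0.03312, so [CO3²⁻] = 0.03312 × 10.58 = 0.350 mmol/kg

[CO3²⁻] = 0.350 mmol/kg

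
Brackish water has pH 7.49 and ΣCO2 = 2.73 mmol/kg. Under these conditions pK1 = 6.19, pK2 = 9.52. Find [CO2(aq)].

α₀ = 1 / (1 + K1/[H⁺] + K1K2/[H⁺]²) = 1 / (1 + 10^+1.30 + 10^-0.73)
   = 1 / (1 + 19.953 + 0.18621) = 1/21.139 = 0.04731
[CO2*] = α₀ × DIC = 0.04731 × 2.73 = 0.129 mmol/kg

[CO2*] = 0.129 mmol/kg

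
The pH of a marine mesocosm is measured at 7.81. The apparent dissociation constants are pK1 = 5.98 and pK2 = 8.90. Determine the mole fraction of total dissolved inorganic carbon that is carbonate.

α₂ = 1 / (1 + [H⁺]/K2 + [H⁺]²/(K1K2)) = 1 / (1 + 10^+1.09 + 10^-0.74)
   = 1 / (1 + 12.303 + 0.18197) = 1/13.485 = 0.07416

α₂ = 0.0742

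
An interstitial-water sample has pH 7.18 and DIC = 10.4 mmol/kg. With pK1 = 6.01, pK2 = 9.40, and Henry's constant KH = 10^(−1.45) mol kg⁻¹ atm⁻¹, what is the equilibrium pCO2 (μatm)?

α₀ = 1 / (1 + K1/[H⁺] + K1K2/[H⁺]²) = 1 / (1 + 10^+1.17 + 10^-1.05)
   = 1 / (1 + 14.791 + 0.089125) = 1/15.880 = 0.06297
[CO2*] = α₀ × DIC = 0.06297 × 10.4 = 0.6549 mmol/kg
pCO2 = [CO2*]/KH = 6.549×10^-4 / 3.548×10^-2 = 1.85×10^4 μatm

pCO2 = 1.85×10^4 μatm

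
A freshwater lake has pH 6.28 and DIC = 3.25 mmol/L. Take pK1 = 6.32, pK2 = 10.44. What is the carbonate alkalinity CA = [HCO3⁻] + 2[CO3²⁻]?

CA = [HCO3⁻] + 2[CO3²⁻] = (α₁ + 2α₂)·DIC
At pH 6.28: [H⁺]/K1 = 10^0.04 = 1.0965, K2/[H⁺] = 10^-4.16 = 6.9183×10^-5
α₁ = 1/(1 + 1.0965 + 6.9183×10^-5) = 1/2.0965 = 0.4770; α₂ = α₁·K2/[H⁺] = 3.300×10^-5
α₁ + 2α₂ = 0.4770
CA = 0.4770 × 3.25 = 1.55 mmol/L

CA = 1.55 mmol/L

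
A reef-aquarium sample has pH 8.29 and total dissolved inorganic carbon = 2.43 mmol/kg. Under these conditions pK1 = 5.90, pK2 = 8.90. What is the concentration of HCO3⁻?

[HCO3⁻] = 1.94 mmol/kg

α₁ = 1 / (1 + [H⁺]/K1 + K2/[H⁺]) = 1 / (1 + 10^-2.39 + 10^-0.61)
   = 1 / (1 + 0.0040738 + 0.24547) = 1/1.2495 = 0.8003
[HCO3⁻] = α₁ × DIC = 0.8003 × 2.43 = 1.94 mmol/kg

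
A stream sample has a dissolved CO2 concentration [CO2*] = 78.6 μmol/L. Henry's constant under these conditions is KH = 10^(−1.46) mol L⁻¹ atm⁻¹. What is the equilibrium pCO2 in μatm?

KH = 10^(−1.46) = 3.467×10^-2 mol L⁻¹ atm⁻¹
pCO2 = [CO2*]/KH = 78.6×10^-6 / 3.467×10^-2 = 2.27×10^-3 atm = 2270 μatm

pCO2 = 2270 μatm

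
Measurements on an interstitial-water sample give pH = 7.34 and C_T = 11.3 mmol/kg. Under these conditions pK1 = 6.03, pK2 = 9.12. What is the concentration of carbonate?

[CO3²⁻] = 0.176 mmol/kg

α₂ = 1 / (1 + [H⁺]/K2 + [H⁺]²/(K1K2)) = 1 / (1 + 10^+1.78 + 10^+0.47)
   = 1 / (1 + 60.256 + 2.9512) = 1/64.207 = 0.01557
[CO3²⁻] = α₂ × DIC = 0.01557 × 11.3 = 0.176 mmol/kg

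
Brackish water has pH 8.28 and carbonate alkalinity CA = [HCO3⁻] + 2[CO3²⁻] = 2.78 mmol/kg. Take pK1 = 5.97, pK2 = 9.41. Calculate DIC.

CA = [HCO3⁻] + 2[CO3²⁻] = (α₁ + 2α₂)·DIC
At pH 8.28: [H⁺]/K1 = 10^-2.31 = 0.0048978, K2/[H⁺] = 10^-1.13 = 0.074131
α₁ = 1/(1 + 0.0048978 + 0.074131) = 1/1.0790 = 0.9268; α₂ = α₁·K2/[H⁺] = 0.06870
α₁ + 2α₂ = 1.0642
DIC = CA / (α₁ + 2α₂) = 2.78 / 1.0642 = 2.61 mmol/kg

DIC = 2.61 mmol/kg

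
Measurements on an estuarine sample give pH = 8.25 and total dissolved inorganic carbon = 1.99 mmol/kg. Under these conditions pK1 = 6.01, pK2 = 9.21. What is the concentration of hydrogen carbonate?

[HCO3⁻] = 1.78 mmol/kg

α₁ = 1 / (1 + [H⁺]/K1 + K2/[H⁺]) = 1 / (1 + 10^-2.24 + 10^-0.96)
   = 1 / (1 + 0.0057544 + 0.10965) = 1/1.1154 = 0.8965
[HCO3⁻] = α₁ × DIC = 0.8965 × 1.99 = 1.78 mmol/kg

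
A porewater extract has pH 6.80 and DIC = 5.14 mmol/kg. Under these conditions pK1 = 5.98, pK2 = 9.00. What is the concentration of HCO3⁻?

[HCO3⁻] = 4.44 mmol/kg

α₁ = 1 / (1 + [H⁺]/K1 + K2/[H⁺]) = 1 / (1 + 10^-0.82 + 10^-2.20)
   = 1 / (1 + 0.15136 + 0.0063096) = 1/1.1577 = 0.8638
[HCO3⁻] = α₁ × DIC = 0.8638 × 5.14 = 4.44 mmol/kg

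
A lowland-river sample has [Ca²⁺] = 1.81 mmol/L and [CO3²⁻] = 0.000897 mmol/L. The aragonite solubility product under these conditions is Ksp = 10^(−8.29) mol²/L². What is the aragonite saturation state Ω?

Ksp = 10^(−8.29) = 5.129×10^-9
Ω = [Ca²⁺][CO3²⁻]/Ksp = (1.81×10^-3)(0.000897×10^-3) / 5.129×10^-9 = 0.317

Ω = 0.317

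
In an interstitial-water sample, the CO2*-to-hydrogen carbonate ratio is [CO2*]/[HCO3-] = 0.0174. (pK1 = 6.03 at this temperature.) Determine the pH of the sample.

From K1 = [H⁺][HCO3-]/[CO2*]:  pH = pK1 − log₁₀([CO2*]/[HCO3-])
log₁₀(0.0174) = -1.759
pH = 6.03 − (-1.759) = 7.79

pH = 7.79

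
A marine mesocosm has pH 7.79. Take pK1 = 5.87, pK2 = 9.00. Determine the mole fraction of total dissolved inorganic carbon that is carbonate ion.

α₂ = 1 / (1 + [H⁺]/K2 + [H⁺]²/(K1K2)) = 1 / (1 + 10^+1.21 + 10^-0.71)
   = 1 / (1 + 16.218 + 0.19498) = 1/17.413 = 0.05743

α₂ = 0.0574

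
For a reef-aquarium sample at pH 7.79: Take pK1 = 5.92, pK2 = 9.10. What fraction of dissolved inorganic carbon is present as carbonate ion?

α₂ = 0.0461

α₂ = 1 / (1 + [H⁺]/K2 + [H⁺]²/(K1K2)) = 1 / (1 + 10^+1.31 + 10^-0.56)
   = 1 / (1 + 20.417 + 0.27542) = 1/21.693 = 0.04610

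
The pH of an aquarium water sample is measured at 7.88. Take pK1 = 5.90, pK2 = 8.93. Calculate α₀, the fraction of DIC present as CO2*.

α₀ = 1 / (1 + K1/[H⁺] + K1K2/[H⁺]²) = 1 / (1 + 10^+1.98 + 10^+0.93)
   = 1 / (1 + 95.499 + 8.5114) = 1/105.01 = 0.009523

α₀ = 0.00952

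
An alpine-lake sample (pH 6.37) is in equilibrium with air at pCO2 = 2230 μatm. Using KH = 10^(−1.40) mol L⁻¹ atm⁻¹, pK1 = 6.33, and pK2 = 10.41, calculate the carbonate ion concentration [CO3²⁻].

[CO3²⁻] = 0.00888 μmol/L

[CO2*] = KH · pCO2 = 10^(−1.40) × 2230×10^-6 = 8.878×10^-5 mol/L
α₀ = 1/(1 + K1/[H⁺] + K1K2/[H⁺]²) = 1/(1 + 10^+0.04 + 10^-4.00) = 0.4770
DIC = [CO2*]/α₀ = 8.878×10^-5 / 0.4770 = 0.1861 mmol/L
[CO3²⁻] = α₂·DIC; α₂ = 4.770×10^-5, so [CO3²⁻] = 4.770×10^-5 × 0.1861 = 8.88×10^-6 mmol/L = 0.00888 μmol/L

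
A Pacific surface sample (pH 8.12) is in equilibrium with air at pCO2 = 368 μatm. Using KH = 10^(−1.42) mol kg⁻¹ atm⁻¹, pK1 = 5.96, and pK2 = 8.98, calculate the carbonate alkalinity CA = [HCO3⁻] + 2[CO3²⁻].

CA = 2.58 mmol/kg

[CO2*] = KH · pCO2 = 10^(−1.42) × 368×10^-6 = 1.399×10^-5 mol/kg
α₀ = 1/(1 + K1/[H⁺] + K1K2/[H⁺]²) = 1/(1 + 10^+2.16 + 10^+1.30) = 0.006042
DIC = [CO2*]/α₀ = 1.399×10^-5 / 0.006042 = 2.315 mmol/kg
CA = (α₁ + 2α₂)·DIC = (0.8734 + 2×0.1206) × 2.315 = 2.58 mmol/kg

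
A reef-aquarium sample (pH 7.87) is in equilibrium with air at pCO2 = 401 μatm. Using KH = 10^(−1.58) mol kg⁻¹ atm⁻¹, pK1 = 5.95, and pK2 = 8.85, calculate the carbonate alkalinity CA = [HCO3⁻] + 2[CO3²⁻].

CA = 1.06 mmol/kg

[CO2*] = KH · pCO2 = 10^(−1.58) × 401×10^-6 = 1.055×10^-5 mol/kg
α₀ = 1/(1 + K1/[H⁺] + K1K2/[H⁺]²) = 1/(1 + 10^+1.92 + 10^+0.94) = 0.01077
DIC = [CO2*]/α₀ = 1.055×10^-5 / 0.01077 = 0.9797 mmol/kg
CA = (α₁ + 2α₂)·DIC = (0.8955 + 2×0.09377) × 0.9797 = 1.06 mmol/kg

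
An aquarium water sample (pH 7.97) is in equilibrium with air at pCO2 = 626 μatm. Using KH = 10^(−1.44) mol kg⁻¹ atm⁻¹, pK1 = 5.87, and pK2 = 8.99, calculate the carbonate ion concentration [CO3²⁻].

[CO3²⁻] = 0.273 mmol/kg

[CO2*] = KH · pCO2 = 10^(−1.44) × 626×10^-6 = 2.273×10^-5 mol/kg
α₀ = 1/(1 + K1/[H⁺] + K1K2/[H⁺]²) = 1/(1 + 10^+2.10 + 10^+1.08) = 0.007199
DIC = [CO2*]/α₀ = 2.273×10^-5 / 0.007199 = 3.157 mmol/kg
[CO3²⁻] = α₂·DIC; α₂ = 0.08655, so [CO3²⁻] = 0.08655 × 3.157 = 0.273 mmol/kg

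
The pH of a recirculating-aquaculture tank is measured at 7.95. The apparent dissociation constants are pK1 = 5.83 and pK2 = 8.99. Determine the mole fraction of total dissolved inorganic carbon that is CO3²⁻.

α₂ = 1 / (1 + [H⁺]/K2 + [H⁺]²/(K1K2)) = 1 / (1 + 10^+1.04 + 10^-1.08)
   = 1 / (1 + 10.965 + 0.083176) = 1/12.048 = 0.08300

α₂ = 0.0830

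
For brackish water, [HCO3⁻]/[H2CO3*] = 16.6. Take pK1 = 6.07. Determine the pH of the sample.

From K1 = [H⁺][HCO3⁻]/[H2CO3*]:  pH = pK1 + log₁₀([HCO3⁻]/[H2CO3*])
log₁₀(16.6) = +1.220
pH = 6.07 + (+1.220) = 7.29

pH = 7.29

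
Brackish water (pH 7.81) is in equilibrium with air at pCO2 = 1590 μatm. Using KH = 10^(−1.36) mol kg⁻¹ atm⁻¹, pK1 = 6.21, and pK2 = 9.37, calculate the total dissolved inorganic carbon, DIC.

DIC = 2.91 mmol/kg

[CO2*] = KH · pCO2 = 10^(−1.36) × 1590×10^-6 = 6.941×10^-5 mol/kg
α₀ = 1/(1 + K1/[H⁺] + K1K2/[H⁺]²) = 1/(1 + 10^+1.60 + 10^+0.04) = 0.02386
DIC = [CO2*]/α₀ = 6.941×10^-5 / 0.02386 = 2.91 mmol/kg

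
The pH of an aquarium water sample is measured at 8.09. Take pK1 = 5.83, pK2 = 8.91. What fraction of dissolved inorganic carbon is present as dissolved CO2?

α₀ = 0.00475

α₀ = 1 / (1 + K1/[H⁺] + K1K2/[H⁺]²) = 1 / (1 + 10^+2.26 + 10^+1.44)
   = 1 / (1 + 181.97 + 27.542) = 1/210.51 = 0.004750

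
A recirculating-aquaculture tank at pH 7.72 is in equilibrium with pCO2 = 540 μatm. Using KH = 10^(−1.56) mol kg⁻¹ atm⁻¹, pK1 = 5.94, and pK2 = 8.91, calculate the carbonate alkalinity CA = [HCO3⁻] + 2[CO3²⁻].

CA = 1.01 mmol/kg

[CO2*] = KH · pCO2 = 10^(−1.56) × 540×10^-6 = 1.487×10^-5 mol/kg
α₀ = 1/(1 + K1/[H⁺] + K1K2/[H⁺]²) = 1/(1 + 10^+1.78 + 10^+0.59) = 0.01535
DIC = [CO2*]/α₀ = 1.487×10^-5 / 0.01535 = 0.9689 mmol/kg
CA = (α₁ + 2α₂)·DIC = (0.9249 + 2×0.05972) × 0.9689 = 1.01 mmol/kg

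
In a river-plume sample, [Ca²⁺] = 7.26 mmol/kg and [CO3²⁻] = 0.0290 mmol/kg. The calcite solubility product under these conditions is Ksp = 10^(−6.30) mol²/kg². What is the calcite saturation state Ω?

Ksp = 10^(−6.30) = 5.012×10^-7
Ω = [Ca²⁺][CO3²⁻]/Ksp = (7.26×10^-3)(0.0290×10^-3) / 5.012×10^-7 = 0.420

Ω = 0.420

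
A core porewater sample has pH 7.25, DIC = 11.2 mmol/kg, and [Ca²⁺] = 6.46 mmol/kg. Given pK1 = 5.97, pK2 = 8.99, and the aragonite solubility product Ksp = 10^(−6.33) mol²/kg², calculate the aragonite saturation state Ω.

α₂ = 1 / (1 + [H⁺]/K2 + [H⁺]²/(K1K2)) = 1 / (1 + 10^+1.74 + 10^+0.46)
   = 1 / (1 + 54.954 + 2.8840) = 1/58.838 = 0.01700
[CO3²⁻] = α₂ × DIC = 0.01700 × 11.2 = 0.1904 mmol/kg
Ksp = 10^(−6.33) = 4.677×10^-7
Ω = [Ca²⁺][CO3²⁻]/Ksp = (6.46×10^-3)(1.904×10^-4) / 4.677×10^-7 = 2.63

Ω = 2.63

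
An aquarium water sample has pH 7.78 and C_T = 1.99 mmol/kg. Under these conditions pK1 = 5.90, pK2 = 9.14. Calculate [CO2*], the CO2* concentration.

[CO2*] = 0.0248 mmol/kg

α₀ = 1 / (1 + K1/[H⁺] + K1K2/[H⁺]²) = 1 / (1 + 10^+1.88 + 10^+0.52)
   = 1 / (1 + 75.858 + 3.3113) = 1/80.169 = 0.01247
[CO2*] = α₀ × DIC = 0.01247 × 1.99 = 0.0248 mmol/kg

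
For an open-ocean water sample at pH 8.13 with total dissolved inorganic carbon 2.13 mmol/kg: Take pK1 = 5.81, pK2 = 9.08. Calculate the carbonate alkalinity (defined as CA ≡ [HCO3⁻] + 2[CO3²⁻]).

CA = [HCO3⁻] + 2[CO3²⁻] = (α₁ + 2α₂)·DIC
At pH 8.13: [H⁺]/K1 = 10^-2.32 = 0.0047863, K2/[H⁺] = 10^-0.95 = 0.11220
α₁ = 1/(1 + 0.0047863 + 0.11220) = 1/1.1170 = 0.8953; α₂ = α₁·K2/[H⁺] = 0.1005
α₁ + 2α₂ = 1.0962
CA = 1.0962 × 2.13 = 2.33 mmol/kg

CA = 2.33 mmol/kg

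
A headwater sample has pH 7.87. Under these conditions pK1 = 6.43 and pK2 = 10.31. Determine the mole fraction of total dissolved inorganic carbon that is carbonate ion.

α₂ = 1 / (1 + [H⁺]/K2 + [H⁺]²/(K1K2)) = 1 / (1 + 10^+2.44 + 10^+1.00)
   = 1 / (1 + 275.42 + 10.000) = 1/286.42 = 0.003491

α₂ = 0.00349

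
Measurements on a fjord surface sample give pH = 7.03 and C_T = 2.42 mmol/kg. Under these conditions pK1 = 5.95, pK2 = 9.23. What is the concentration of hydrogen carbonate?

[HCO3⁻] = 2.22 mmol/kg

α₁ = 1 / (1 + [H⁺]/K1 + K2/[H⁺]) = 1 / (1 + 10^-1.08 + 10^-2.20)
   = 1 / (1 + 0.083176 + 0.0063096) = 1/1.0895 = 0.9179
[HCO3⁻] = α₁ × DIC = 0.9179 × 2.42 = 2.22 mmol/kg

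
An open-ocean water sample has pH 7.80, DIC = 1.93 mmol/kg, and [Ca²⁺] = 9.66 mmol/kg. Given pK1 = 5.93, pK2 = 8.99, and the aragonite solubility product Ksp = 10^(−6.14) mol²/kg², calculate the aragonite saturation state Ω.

α₂ = 1 / (1 + [H⁺]/K2 + [H⁺]²/(K1K2)) = 1 / (1 + 10^+1.19 + 10^-0.68)
   = 1 / (1 + 15.488 + 0.20893) = 1/16.697 = 0.05989
[CO3²⁻] = α₂ × DIC = 0.05989 × 1.93 = 0.1156 mmol/kg
Ksp = 10^(−6.14) = 7.244×10^-7
Ω = [Ca²⁺][CO3²⁻]/Ksp = (9.66×10^-3)(1.156×10^-4) / 7.244×10^-7 = 1.54

Ω = 1.54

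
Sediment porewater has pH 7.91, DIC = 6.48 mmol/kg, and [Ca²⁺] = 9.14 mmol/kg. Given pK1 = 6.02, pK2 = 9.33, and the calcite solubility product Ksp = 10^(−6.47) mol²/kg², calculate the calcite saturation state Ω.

Ω = 6.32

α₂ = 1 / (1 + [H⁺]/K2 + [H⁺]²/(K1K2)) = 1 / (1 + 10^+1.42 + 10^-0.47)
   = 1 / (1 + 26.303 + 0.33884) = 1/27.642 = 0.03618
[CO3²⁻] = α₂ × DIC = 0.03618 × 6.48 = 0.2344 mmol/kg
Ksp = 10^(−6.47) = 3.388×10^-7
Ω = [Ca²⁺][CO3²⁻]/Ksp = (9.14×10^-3)(2.344×10^-4) / 3.388×10^-7 = 6.32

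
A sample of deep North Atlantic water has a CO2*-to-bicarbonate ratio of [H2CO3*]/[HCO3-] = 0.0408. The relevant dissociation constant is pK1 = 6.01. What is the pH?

From K1 = [H⁺][HCO3-]/[H2CO3*]:  pH = pK1 − log₁₀([H2CO3*]/[HCO3-])
log₁₀(0.0408) = -1.389
pH = 6.01 − (-1.389) = 7.40

pH = 7.40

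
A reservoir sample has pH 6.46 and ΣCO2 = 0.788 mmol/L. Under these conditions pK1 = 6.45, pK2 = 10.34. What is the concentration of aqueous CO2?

α₀ = 1 / (1 + K1/[H⁺] + K1K2/[H⁺]²) = 1 / (1 + 10^+0.01 + 10^-3.87)
   = 1 / (1 + 1.0233 + 0.00013490) = 1/2.0234 = 0.4942
[CO2*] = α₀ × DIC = 0.4942 × 0.788 = 0.389 mmol/L

[CO2*] = 0.389 mmol/L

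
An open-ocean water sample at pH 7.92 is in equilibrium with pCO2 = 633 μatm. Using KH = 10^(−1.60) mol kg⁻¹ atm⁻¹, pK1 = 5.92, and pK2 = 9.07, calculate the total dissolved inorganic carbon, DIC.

DIC = 1.72 mmol/kg

[CO2*] = KH · pCO2 = 10^(−1.60) × 633×10^-6 = 1.590×10^-5 mol/kg
α₀ = 1/(1 + K1/[H⁺] + K1K2/[H⁺]²) = 1/(1 + 10^+2.00 + 10^+0.85) = 0.009252
DIC = [CO2*]/α₀ = 1.590×10^-5 / 0.009252 = 1.72 mmol/kg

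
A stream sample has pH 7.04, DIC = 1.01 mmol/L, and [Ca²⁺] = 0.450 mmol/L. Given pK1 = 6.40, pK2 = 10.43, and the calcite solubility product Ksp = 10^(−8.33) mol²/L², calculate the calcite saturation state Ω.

α₂ = 1 / (1 + [H⁺]/K2 + [H⁺]²/(K1K2)) = 1 / (1 + 10^+3.39 + 10^+2.75)
   = 1 / (1 + 2454.7 + 562.34) = 1/3018.1 = 0.0003313
[CO3²⁻] = α₂ × DIC = 0.0003313 × 1.01 = 0.0003347 mmol/L = 0.3347 μmol/L
Ksp = 10^(−8.33) = 4.677×10^-9
Ω = [Ca²⁺][CO3²⁻]/Ksp = (0.450×10^-3)(3.347×10^-7) / 4.677×10^-9 = 0.0322

Ω = 0.0322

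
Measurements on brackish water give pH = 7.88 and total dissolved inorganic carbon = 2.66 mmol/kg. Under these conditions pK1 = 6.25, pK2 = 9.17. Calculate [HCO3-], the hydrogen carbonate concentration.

α₁ = 1 / (1 + [H⁺]/K1 + K2/[H⁺]) = 1 / (1 + 10^-1.63 + 10^-1.29)
   = 1 / (1 + 0.023442 + 0.051286) = 1/1.0747 = 0.9305
[HCO3⁻] = α₁ × DIC = 0.9305 × 2.66 = 2.48 mmol/kg

[HCO3⁻] = 2.48 mmol/kg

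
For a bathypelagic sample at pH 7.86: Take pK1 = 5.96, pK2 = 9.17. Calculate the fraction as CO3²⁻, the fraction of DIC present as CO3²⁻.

α₂ = 0.0461

α₂ = 1 / (1 + [H⁺]/K2 + [H⁺]²/(K1K2)) = 1 / (1 + 10^+1.31 + 10^-0.59)
   = 1 / (1 + 20.417 + 0.25704) = 1/21.674 = 0.04614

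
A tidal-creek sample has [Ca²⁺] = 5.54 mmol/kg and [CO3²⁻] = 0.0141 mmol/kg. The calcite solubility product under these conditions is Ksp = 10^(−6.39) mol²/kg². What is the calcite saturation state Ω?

Ω = 0.192

Ksp = 10^(−6.39) = 4.074×10^-7
Ω = [Ca²⁺][CO3²⁻]/Ksp = (5.54×10^-3)(0.0141×10^-3) / 4.074×10^-7 = 0.192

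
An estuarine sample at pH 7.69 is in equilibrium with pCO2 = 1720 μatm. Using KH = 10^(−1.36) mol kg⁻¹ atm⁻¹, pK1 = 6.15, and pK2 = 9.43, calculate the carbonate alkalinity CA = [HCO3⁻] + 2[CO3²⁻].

[CO2*] = KH · pCO2 = 10^(−1.36) × 1720×10^-6 = 7.508×10^-5 mol/kg
α₀ = 1/(1 + K1/[H⁺] + K1K2/[H⁺]²) = 1/(1 + 10^+1.54 + 10^-0.20) = 0.02754
DIC = [CO2*]/α₀ = 7.508×10^-5 / 0.02754 = 2.726 mmol/kg
CA = (α₁ + 2α₂)·DIC = (0.9551 + 2×0.01738) × 2.726 = 2.70 mmol/kg

CA = 2.70 mmol/kg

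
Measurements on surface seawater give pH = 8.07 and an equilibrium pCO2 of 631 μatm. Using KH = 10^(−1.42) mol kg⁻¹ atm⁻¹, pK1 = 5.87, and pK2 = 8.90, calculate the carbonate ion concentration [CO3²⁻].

[CO2*] = KH · pCO2 = 10^(−1.42) × 631×10^-6 = 2.399×10^-5 mol/kg
α₀ = 1/(1 + K1/[H⁺] + K1K2/[H⁺]²) = 1/(1 + 10^+2.20 + 10^+1.37) = 0.005467
DIC = [CO2*]/α₀ = 2.399×10^-5 / 0.005467 = 4.389 mmol/kg
[CO3²⁻] = α₂·DIC; α₂ = 0.1281, so [CO3²⁻] = 0.1281 × 4.389 = 0.562 mmol/kg

[CO3²⁻] = 0.562 mmol/kg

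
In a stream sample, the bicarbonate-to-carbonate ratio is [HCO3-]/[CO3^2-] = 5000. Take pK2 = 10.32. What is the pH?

From K2 = [H⁺][CO3^2-]/[HCO3-]:  pH = pK2 − log₁₀([HCO3-]/[CO3^2-])
log₁₀(5000) = +3.699
pH = 10.32 − (+3.699) = 6.62

pH = 6.62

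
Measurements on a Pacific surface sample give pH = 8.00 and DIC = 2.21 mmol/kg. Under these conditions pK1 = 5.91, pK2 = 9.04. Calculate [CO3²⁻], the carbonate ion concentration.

[CO3²⁻] = 0.183 mmol/kg

α₂ = 1 / (1 + [H⁺]/K2 + [H⁺]²/(K1K2)) = 1 / (1 + 10^+1.04 + 10^-1.05)
   = 1 / (1 + 10.965 + 0.089125) = 1/12.054 = 0.08296
[CO3²⁻] = α₂ × DIC = 0.08296 × 2.21 = 0.183 mmol/kg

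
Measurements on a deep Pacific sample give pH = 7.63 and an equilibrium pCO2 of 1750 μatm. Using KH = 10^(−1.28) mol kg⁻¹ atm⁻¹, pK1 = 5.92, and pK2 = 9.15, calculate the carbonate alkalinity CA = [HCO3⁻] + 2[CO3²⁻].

CA = 4.99 mmol/kg

[CO2*] = KH · pCO2 = 10^(−1.28) × 1750×10^-6 = 9.184×10^-5 mol/kg
α₀ = 1/(1 + K1/[H⁺] + K1K2/[H⁺]²) = 1/(1 + 10^+1.71 + 10^+0.19) = 0.01858
DIC = [CO2*]/α₀ = 9.184×10^-5 / 0.01858 = 4.944 mmol/kg
CA = (α₁ + 2α₂)·DIC = (0.9527 + 2×0.02877) × 4.944 = 4.99 mmol/kg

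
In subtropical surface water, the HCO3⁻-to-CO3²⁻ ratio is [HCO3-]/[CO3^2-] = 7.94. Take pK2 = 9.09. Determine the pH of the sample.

pH = 8.19

From K2 = [H⁺][CO3^2-]/[HCO3-]:  pH = pK2 − log₁₀([HCO3-]/[CO3^2-])
log₁₀(7.94) = +0.900
pH = 9.09 − (+0.900) = 8.19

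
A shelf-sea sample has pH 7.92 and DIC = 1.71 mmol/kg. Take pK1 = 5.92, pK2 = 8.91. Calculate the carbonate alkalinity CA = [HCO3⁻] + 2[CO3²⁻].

CA = 1.85 mmol/kg

CA = [HCO3⁻] + 2[CO3²⁻] = (α₁ + 2α₂)·DIC
At pH 7.92: [H⁺]/K1 = 10^-2.00 = 0.010000, K2/[H⁺] = 10^-0.99 = 0.10233
α₁ = 1/(1 + 0.010000 + 0.10233) = 1/1.1123 = 0.8990; α₂ = α₁·K2/[H⁺] = 0.09200
α₁ + 2α₂ = 1.0830
CA = 1.0830 × 1.71 = 1.85 mmol/kg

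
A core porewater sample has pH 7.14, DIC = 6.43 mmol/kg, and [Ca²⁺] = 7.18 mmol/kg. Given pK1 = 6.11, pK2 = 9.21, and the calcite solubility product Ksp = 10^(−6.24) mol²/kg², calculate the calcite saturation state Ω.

α₂ = 1 / (1 + [H⁺]/K2 + [H⁺]²/(K1K2)) = 1 / (1 + 10^+2.07 + 10^+1.04)
   = 1 / (1 + 117.49 + 10.965) = 1/129.45 = 0.007725
[CO3²⁻] = α₂ × DIC = 0.007725 × 6.43 = 0.04967 mmol/kg
Ksp = 10^(−6.24) = 5.754×10^-7
Ω = [Ca²⁺][CO3²⁻]/Ksp = (7.18×10^-3)(4.967×10^-5) / 5.754×10^-7 = 0.620

Ω = 0.620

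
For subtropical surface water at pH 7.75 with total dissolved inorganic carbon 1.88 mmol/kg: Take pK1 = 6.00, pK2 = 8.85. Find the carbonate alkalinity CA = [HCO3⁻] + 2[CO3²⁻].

CA = 1.99 mmol/kg

CA = [HCO3⁻] + 2[CO3²⁻] = (α₁ + 2α₂)·DIC
At pH 7.75: [H⁺]/K1 = 10^-1.75 = 0.017783, K2/[H⁺] = 10^-1.10 = 0.079433
α₁ = 1/(1 + 0.017783 + 0.079433) = 1/1.0972 = 0.9114; α₂ = α₁·K2/[H⁺] = 0.07239
α₁ + 2α₂ = 1.0562
CA = 1.0562 × 1.88 = 1.99 mmol/kg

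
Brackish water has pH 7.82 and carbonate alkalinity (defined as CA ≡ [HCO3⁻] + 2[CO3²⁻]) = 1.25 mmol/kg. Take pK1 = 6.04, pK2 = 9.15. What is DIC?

CA = [HCO3⁻] + 2[CO3²⁻] = (α₁ + 2α₂)·DIC
At pH 7.82: [H⁺]/K1 = 10^-1.78 = 0.016596, K2/[H⁺] = 10^-1.33 = 0.046774
α₁ = 1/(1 + 0.016596 + 0.046774) = 1/1.0634 = 0.9404; α₂ = α₁·K2/[H⁺] = 0.04399
α₁ + 2α₂ = 1.0284
DIC = CA / (α₁ + 2α₂) = 1.25 / 1.0284 = 1.22 mmol/kg

DIC = 1.22 mmol/kg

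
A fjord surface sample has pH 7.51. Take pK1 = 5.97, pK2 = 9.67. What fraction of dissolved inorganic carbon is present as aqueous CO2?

α₀ = 0.0278

α₀ = 1 / (1 + K1/[H⁺] + K1K2/[H⁺]²) = 1 / (1 + 10^+1.54 + 10^-0.62)
   = 1 / (1 + 34.674 + 0.23988) = 1/35.914 = 0.02784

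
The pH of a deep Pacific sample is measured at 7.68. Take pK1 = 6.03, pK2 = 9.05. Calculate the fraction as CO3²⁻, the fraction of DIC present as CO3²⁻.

α₂ = 0.0401

α₂ = 1 / (1 + [H⁺]/K2 + [H⁺]²/(K1K2)) = 1 / (1 + 10^+1.37 + 10^-0.28)
   = 1 / (1 + 23.442 + 0.52481) = 1/24.967 = 0.04005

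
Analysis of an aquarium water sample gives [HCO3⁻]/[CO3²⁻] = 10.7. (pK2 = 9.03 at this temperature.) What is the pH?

From K2 = [H⁺][CO3²⁻]/[HCO3⁻]:  pH = pK2 − log₁₀([HCO3⁻]/[CO3²⁻])
log₁₀(10.7) = +1.029
pH = 9.03 − (+1.029) = 8.00

pH = 8.00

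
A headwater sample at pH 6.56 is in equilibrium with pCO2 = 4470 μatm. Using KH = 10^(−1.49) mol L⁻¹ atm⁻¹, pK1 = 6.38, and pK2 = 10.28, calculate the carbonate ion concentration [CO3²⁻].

[CO3²⁻] = 0.0417 μmol/L

[CO2*] = KH · pCO2 = 10^(−1.49) × 4470×10^-6 = 1.446×10^-4 mol/L
α₀ = 1/(1 + K1/[H⁺] + K1K2/[H⁺]²) = 1/(1 + 10^+0.18 + 10^-3.54) = 0.3978
DIC = [CO2*]/α₀ = 1.446×10^-4 / 0.3978 = 0.3636 mmol/L
[CO3²⁻] = α₂·DIC; α₂ = 0.0001147, so [CO3²⁻] = 0.0001147 × 0.3636 = 4.17×10^-5 mmol/L = 0.0417 μmol/L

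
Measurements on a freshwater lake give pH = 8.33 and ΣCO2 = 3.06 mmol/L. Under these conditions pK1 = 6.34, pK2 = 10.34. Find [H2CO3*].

[CO2*] = 0.0307 mmol/L

α₀ = 1 / (1 + K1/[H⁺] + K1K2/[H⁺]²) = 1 / (1 + 10^+1.99 + 10^-0.02)
   = 1 / (1 + 97.724 + 0.95499) = 1/99.679 = 0.01003
[CO2*] = α₀ × DIC = 0.01003 × 3.06 = 0.0307 mmol/L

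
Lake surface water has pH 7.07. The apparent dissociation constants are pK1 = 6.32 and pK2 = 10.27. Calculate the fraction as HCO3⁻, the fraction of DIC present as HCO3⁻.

α₁ = 0.849

α₁ = 1 / (1 + [H⁺]/K1 + K2/[H⁺]) = 1 / (1 + 10^-0.75 + 10^-3.20)
   = 1 / (1 + 0.17783 + 0.00063096) = 1/1.1785 = 0.8486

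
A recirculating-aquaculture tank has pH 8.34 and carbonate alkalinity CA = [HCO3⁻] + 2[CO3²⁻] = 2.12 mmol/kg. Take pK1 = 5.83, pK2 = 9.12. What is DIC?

CA = [HCO3⁻] + 2[CO3²⁻] = (α₁ + 2α₂)·DIC
At pH 8.34: [H⁺]/K1 = 10^-2.51 = 0.0030903, K2/[H⁺] = 10^-0.78 = 0.16596
α₁ = 1/(1 + 0.0030903 + 0.16596) = 1/1.1690 = 0.8554; α₂ = α₁·K2/[H⁺] = 0.1420
α₁ + 2α₂ = 1.1393
DIC = CA / (α₁ + 2α₂) = 2.12 / 1.1393 = 1.86 mmol/kg

DIC = 1.86 mmol/kg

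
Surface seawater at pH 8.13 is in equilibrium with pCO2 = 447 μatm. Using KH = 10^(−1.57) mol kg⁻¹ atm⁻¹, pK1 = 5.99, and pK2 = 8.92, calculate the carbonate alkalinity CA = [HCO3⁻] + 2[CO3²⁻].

[CO2*] = KH · pCO2 = 10^(−1.57) × 447×10^-6 = 1.203×10^-5 mol/kg
α₀ = 1/(1 + K1/[H⁺] + K1K2/[H⁺]²) = 1/(1 + 10^+2.14 + 10^+1.35) = 0.006195
DIC = [CO2*]/α₀ = 1.203×10^-5 / 0.006195 = 1.942 mmol/kg
CA = (α₁ + 2α₂)·DIC = (0.8551 + 2×0.1387) × 1.942 = 2.20 mmol/kg

CA = 2.20 mmol/kg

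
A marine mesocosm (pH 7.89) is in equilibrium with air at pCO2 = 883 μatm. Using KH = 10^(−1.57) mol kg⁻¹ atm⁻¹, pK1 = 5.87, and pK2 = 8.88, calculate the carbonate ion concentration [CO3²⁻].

[CO3²⁻] = 0.255 mmol/kg

[CO2*] = KH · pCO2 = 10^(−1.57) × 883×10^-6 = 2.377×10^-5 mol/kg
α₀ = 1/(1 + K1/[H⁺] + K1K2/[H⁺]²) = 1/(1 + 10^+2.02 + 10^+1.03) = 0.008589
DIC = [CO2*]/α₀ = 2.377×10^-5 / 0.008589 = 2.767 mmol/kg
[CO3²⁻] = α₂·DIC; α₂ = 0.09203, so [CO3²⁻] = 0.09203 × 2.767 = 0.255 mmol/kg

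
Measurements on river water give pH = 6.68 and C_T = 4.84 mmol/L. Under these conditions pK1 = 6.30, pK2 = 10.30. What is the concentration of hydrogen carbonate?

[HCO3⁻] = 3.42 mmol/L

α₁ = 1 / (1 + [H⁺]/K1 + K2/[H⁺]) = 1 / (1 + 10^-0.38 + 10^-3.62)
   = 1 / (1 + 0.41687 + 0.00023988) = 1/1.4171 = 0.7057
[HCO3⁻] = α₁ × DIC = 0.7057 × 4.84 = 3.42 mmol/L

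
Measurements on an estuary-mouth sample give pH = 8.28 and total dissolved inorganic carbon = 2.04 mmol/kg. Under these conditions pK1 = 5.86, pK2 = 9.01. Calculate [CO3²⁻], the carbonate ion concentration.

[CO3²⁻] = 0.319 mmol/kg

α₂ = 1 / (1 + [H⁺]/K2 + [H⁺]²/(K1K2)) = 1 / (1 + 10^+0.73 + 10^-1.69)
   = 1 / (1 + 5.3703 + 0.020417) = 1/6.3907 = 0.1565
[CO3²⁻] = α₂ × DIC = 0.1565 × 2.04 = 0.319 mmol/kg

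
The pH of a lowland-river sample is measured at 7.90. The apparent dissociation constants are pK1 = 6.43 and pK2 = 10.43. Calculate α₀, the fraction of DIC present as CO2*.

α₀ = 1 / (1 + K1/[H⁺] + K1K2/[H⁺]²) = 1 / (1 + 10^+1.47 + 10^-1.06)
   = 1 / (1 + 29.512 + 0.087096) = 1/30.599 = 0.03268

α₀ = 0.0327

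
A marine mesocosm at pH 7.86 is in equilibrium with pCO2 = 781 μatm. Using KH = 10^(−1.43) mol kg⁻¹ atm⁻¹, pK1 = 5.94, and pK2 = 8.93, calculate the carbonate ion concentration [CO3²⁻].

[CO3²⁻] = 0.205 mmol/kg

[CO2*] = KH · pCO2 = 10^(−1.43) × 781×10^-6 = 2.902×10^-5 mol/kg
α₀ = 1/(1 + K1/[H⁺] + K1K2/[H⁺]²) = 1/(1 + 10^+1.92 + 10^+0.85) = 0.01096
DIC = [CO2*]/α₀ = 2.902×10^-5 / 0.01096 = 2.648 mmol/kg
[CO3²⁻] = α₂·DIC; α₂ = 0.07758, so [CO3²⁻] = 0.07758 × 2.648 = 0.205 mmol/kg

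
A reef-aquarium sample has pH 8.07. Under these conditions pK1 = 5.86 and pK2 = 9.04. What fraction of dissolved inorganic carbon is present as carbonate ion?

α₂ = 1 / (1 + [H⁺]/K2 + [H⁺]²/(K1K2)) = 1 / (1 + 10^+0.97 + 10^-1.24)
   = 1 / (1 + 9.3325 + 0.057544) = 1/10.390 = 0.09625

α₂ = 0.0962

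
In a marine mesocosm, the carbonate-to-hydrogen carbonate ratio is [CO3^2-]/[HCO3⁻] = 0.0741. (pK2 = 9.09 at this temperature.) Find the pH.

From K2 = [H⁺][CO3^2-]/[HCO3⁻]:  pH = pK2 + log₁₀([CO3^2-]/[HCO3⁻])
log₁₀(0.0741) = -1.130
pH = 9.09 + (-1.130) = 7.96

pH = 7.96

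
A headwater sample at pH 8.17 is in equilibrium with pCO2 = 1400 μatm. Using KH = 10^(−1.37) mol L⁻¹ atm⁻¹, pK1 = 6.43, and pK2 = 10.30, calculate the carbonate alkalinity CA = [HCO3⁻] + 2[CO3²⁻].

[CO2*] = KH · pCO2 = 10^(−1.37) × 1400×10^-6 = 5.972×10^-5 mol/L
α₀ = 1/(1 + K1/[H⁺] + K1K2/[H⁺]²) = 1/(1 + 10^+1.74 + 10^-0.39) = 0.01774
DIC = [CO2*]/α₀ = 5.972×10^-5 / 0.01774 = 3.366 mmol/L
CA = (α₁ + 2α₂)·DIC = (0.9750 + 2×0.007228) × 3.366 = 3.33 mmol/L

CA = 3.33 mmol/L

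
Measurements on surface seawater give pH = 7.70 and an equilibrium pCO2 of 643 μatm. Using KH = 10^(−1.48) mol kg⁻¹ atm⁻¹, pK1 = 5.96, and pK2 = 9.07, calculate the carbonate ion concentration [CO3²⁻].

[CO3²⁻] = 0.0499 mmol/kg

[CO2*] = KH · pCO2 = 10^(−1.48) × 643×10^-6 = 2.129×10^-5 mol/kg
α₀ = 1/(1 + K1/[H⁺] + K1K2/[H⁺]²) = 1/(1 + 10^+1.74 + 10^+0.37) = 0.01715
DIC = [CO2*]/α₀ = 2.129×10^-5 / 0.01715 = 1.241 mmol/kg
[CO3²⁻] = α₂·DIC; α₂ = 0.04021, so [CO3²⁻] = 0.04021 × 1.241 = 0.0499 mmol/kg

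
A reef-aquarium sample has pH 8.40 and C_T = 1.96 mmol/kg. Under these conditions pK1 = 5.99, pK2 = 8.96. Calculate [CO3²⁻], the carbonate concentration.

[CO3²⁻] = 0.422 mmol/kg

α₂ = 1 / (1 + [H⁺]/K2 + [H⁺]²/(K1K2)) = 1 / (1 + 10^+0.56 + 10^-1.85)
   = 1 / (1 + 3.6308 + 0.014125) = 1/4.6449 = 0.2153
[CO3²⁻] = α₂ × DIC = 0.2153 × 1.96 = 0.422 mmol/kg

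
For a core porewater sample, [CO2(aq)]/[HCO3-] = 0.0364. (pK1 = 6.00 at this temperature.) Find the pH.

From K1 = [H⁺][HCO3-]/[CO2(aq)]:  pH = pK1 − log₁₀([CO2(aq)]/[HCO3-])
log₁₀(0.0364) = -1.439
pH = 6.00 − (-1.439) = 7.44

pH = 7.44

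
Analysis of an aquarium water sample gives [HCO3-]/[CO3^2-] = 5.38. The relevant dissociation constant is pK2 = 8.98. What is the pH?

From K2 = [H⁺][CO3^2-]/[HCO3-]:  pH = pK2 − log₁₀([HCO3-]/[CO3^2-])
log₁₀(5.38) = +0.731
pH = 8.98 − (+0.731) = 8.25

pH = 8.25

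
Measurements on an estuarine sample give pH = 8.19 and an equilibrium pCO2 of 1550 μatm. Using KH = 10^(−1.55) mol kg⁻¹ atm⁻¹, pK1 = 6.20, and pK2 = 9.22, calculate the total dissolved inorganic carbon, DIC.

[CO2*] = KH · pCO2 = 10^(−1.55) × 1550×10^-6 = 4.368×10^-5 mol/kg
α₀ = 1/(1 + K1/[H⁺] + K1K2/[H⁺]²) = 1/(1 + 10^+1.99 + 10^+0.96) = 0.009273
DIC = [CO2*]/α₀ = 4.368×10^-5 / 0.009273 = 4.71 mmol/kg

DIC = 4.71 mmol/kg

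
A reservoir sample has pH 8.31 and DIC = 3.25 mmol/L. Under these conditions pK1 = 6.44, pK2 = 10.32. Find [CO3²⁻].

[CO3²⁻] = 0.0310 mmol/L

α₂ = 1 / (1 + [H⁺]/K2 + [H⁺]²/(K1K2)) = 1 / (1 + 10^+2.01 + 10^+0.14)
   = 1 / (1 + 102.33 + 1.3804) = 1/104.71 = 0.009550
[CO3²⁻] = α₂ × DIC = 0.009550 × 3.25 = 0.0310 mmol/L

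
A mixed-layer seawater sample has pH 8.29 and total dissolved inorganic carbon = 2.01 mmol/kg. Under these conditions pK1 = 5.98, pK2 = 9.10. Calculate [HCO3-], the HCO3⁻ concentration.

α₁ = 1 / (1 + [H⁺]/K1 + K2/[H⁺]) = 1 / (1 + 10^-2.31 + 10^-0.81)
   = 1 / (1 + 0.0048978 + 0.15488) = 1/1.1598 = 0.8622
[HCO3⁻] = α₁ × DIC = 0.8622 × 2.01 = 1.73 mmol/kg

[HCO3⁻] = 1.73 mmol/kg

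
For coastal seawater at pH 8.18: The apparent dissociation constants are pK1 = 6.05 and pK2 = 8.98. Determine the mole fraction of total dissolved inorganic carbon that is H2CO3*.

α₀ = 0.00636

α₀ = 1 / (1 + K1/[H⁺] + K1K2/[H⁺]²) = 1 / (1 + 10^+2.13 + 10^+1.33)
   = 1 / (1 + 134.90 + 21.380) = 1/157.28 = 0.006358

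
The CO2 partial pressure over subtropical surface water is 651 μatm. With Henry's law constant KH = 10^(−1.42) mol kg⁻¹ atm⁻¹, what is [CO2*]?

[CO2*] = 24.8 μmol/kg

KH = 10^(−1.42) = 3.802×10^-2 mol kg⁻¹ atm⁻¹
[CO2*] = KH · pCO2 = 3.802×10^-2 × 651×10^-6 atm = 2.48×10^-5 mol/kg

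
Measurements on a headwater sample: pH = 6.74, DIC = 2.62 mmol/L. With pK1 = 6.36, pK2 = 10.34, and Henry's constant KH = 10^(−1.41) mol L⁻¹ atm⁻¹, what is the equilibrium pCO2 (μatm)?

α₀ = 1 / (1 + K1/[H⁺] + K1K2/[H⁺]²) = 1 / (1 + 10^+0.38 + 10^-3.22)
   = 1 / (1 + 2.3988 + 0.00060256) = 1/3.3994 = 0.2942
[CO2*] = α₀ × DIC = 0.2942 × 2.62 = 0.7707 mmol/L
pCO2 = [CO2*]/KH = 7.707×10^-4 / 3.890×10^-2 = 1.98×10^4 μatm

pCO2 = 1.98×10^4 μatm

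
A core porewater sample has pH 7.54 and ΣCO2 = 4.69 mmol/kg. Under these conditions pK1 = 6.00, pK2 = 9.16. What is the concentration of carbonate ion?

[CO3²⁻] = 0.107 mmol/kg

α₂ = 1 / (1 + [H⁺]/K2 + [H⁺]²/(K1K2)) = 1 / (1 + 10^+1.62 + 10^+0.08)
   = 1 / (1 + 41.687 + 1.2023) = 1/43.889 = 0.02278
[CO3²⁻] = α₂ × DIC = 0.02278 × 4.69 = 0.107 mmol/kg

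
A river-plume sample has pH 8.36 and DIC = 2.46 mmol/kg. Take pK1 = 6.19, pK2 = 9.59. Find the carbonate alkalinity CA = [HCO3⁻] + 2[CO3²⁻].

CA = 2.58 mmol/kg

CA = [HCO3⁻] + 2[CO3²⁻] = (α₁ + 2α₂)·DIC
At pH 8.36: [H⁺]/K1 = 10^-2.17 = 0.0067608, K2/[H⁺] = 10^-1.23 = 0.058884
α₁ = 1/(1 + 0.0067608 + 0.058884) = 1/1.0656 = 0.9384; α₂ = α₁·K2/[H⁺] = 0.05526
α₁ + 2α₂ = 1.0489
CA = 1.0489 × 2.46 = 2.58 mmol/kg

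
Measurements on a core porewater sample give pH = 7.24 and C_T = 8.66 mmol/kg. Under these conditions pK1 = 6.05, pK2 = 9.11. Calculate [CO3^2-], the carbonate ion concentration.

α₂ = 1 / (1 + [H⁺]/K2 + [H⁺]²/(K1K2)) = 1 / (1 + 10^+1.87 + 10^+0.68)
   = 1 / (1 + 74.131 + 4.7863) = 1/79.917 = 0.01251
[CO3²⁻] = α₂ × DIC = 0.01251 × 8.66 = 0.108 mmol/kg

[CO3²⁻] = 0.108 mmol/kg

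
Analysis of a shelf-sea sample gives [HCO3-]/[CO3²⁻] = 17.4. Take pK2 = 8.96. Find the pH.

From K2 = [H⁺][CO3²⁻]/[HCO3-]:  pH = pK2 − log₁₀([HCO3-]/[CO3²⁻])
log₁₀(17.4) = +1.241
pH = 8.96 − (+1.241) = 7.72

pH = 7.72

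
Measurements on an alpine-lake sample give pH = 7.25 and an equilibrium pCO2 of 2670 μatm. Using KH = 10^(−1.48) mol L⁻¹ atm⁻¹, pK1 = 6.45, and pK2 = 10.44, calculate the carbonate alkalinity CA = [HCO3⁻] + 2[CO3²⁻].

CA = 0.559 mmol/L

[CO2*] = KH · pCO2 = 10^(−1.48) × 2670×10^-6 = 8.841×10^-5 mol/L
α₀ = 1/(1 + K1/[H⁺] + K1K2/[H⁺]²) = 1/(1 + 10^+0.80 + 10^-2.39) = 0.1367
DIC = [CO2*]/α₀ = 8.841×10^-5 / 0.1367 = 0.6466 mmol/L
CA = (α₁ + 2α₂)·DIC = (0.8627 + 2×0.0005570) × 0.6466 = 0.559 mmol/L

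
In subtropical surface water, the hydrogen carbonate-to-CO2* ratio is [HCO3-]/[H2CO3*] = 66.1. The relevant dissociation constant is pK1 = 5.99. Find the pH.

From K1 = [H⁺][HCO3-]/[H2CO3*]:  pH = pK1 + log₁₀([HCO3-]/[H2CO3*])
log₁₀(66.1) = +1.820
pH = 5.99 + (+1.820) = 7.81

pH = 7.81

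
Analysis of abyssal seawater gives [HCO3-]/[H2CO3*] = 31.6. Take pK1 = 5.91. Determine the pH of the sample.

From K1 = [H⁺][HCO3-]/[H2CO3*]:  pH = pK1 + log₁₀([HCO3-]/[H2CO3*])
log₁₀(31.6) = +1.500
pH = 5.91 + (+1.500) = 7.41

pH = 7.41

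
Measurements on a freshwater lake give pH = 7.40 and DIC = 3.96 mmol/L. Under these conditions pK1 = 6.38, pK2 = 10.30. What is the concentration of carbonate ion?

[CO3²⁻] = 4.55 μmol/L

α₂ = 1 / (1 + [H⁺]/K2 + [H⁺]²/(K1K2)) = 1 / (1 + 10^+2.90 + 10^+1.88)
   = 1 / (1 + 794.33 + 75.858) = 1/871.19 = 0.001148
[CO3²⁻] = α₂ × DIC = 0.001148 × 3.96 = 0.00455 mmol/L = 4.55 μmol/L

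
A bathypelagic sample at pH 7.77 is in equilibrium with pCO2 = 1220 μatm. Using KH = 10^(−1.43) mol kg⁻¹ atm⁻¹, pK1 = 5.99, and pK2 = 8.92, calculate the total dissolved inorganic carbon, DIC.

[CO2*] = KH · pCO2 = 10^(−1.43) × 1220×10^-6 = 4.533×10^-5 mol/kg
α₀ = 1/(1 + K1/[H⁺] + K1K2/[H⁺]²) = 1/(1 + 10^+1.78 + 10^+0.63) = 0.01526
DIC = [CO2*]/α₀ = 4.533×10^-5 / 0.01526 = 2.97 mmol/kg

DIC = 2.97 mmol/kg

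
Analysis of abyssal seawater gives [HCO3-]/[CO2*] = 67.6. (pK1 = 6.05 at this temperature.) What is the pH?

pH = 7.88

From K1 = [H⁺][HCO3-]/[CO2*]:  pH = pK1 + log₁₀([HCO3-]/[CO2*])
log₁₀(67.6) = +1.830
pH = 6.05 + (+1.830) = 7.88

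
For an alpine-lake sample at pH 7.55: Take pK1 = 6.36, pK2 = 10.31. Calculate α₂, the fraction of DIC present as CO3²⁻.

α₂ = 0.00163

α₂ = 1 / (1 + [H⁺]/K2 + [H⁺]²/(K1K2)) = 1 / (1 + 10^+2.76 + 10^+1.57)
   = 1 / (1 + 575.44 + 37.154) = 1/613.59 = 0.001630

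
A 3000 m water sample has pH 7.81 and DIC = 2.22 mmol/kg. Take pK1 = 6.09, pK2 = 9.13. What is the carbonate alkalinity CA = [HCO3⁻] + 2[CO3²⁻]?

CA = [HCO3⁻] + 2[CO3²⁻] = (α₁ + 2α₂)·DIC
At pH 7.81: [H⁺]/K1 = 10^-1.72 = 0.019055, K2/[H⁺] = 10^-1.32 = 0.047863
α₁ = 1/(1 + 0.019055 + 0.047863) = 1/1.0669 = 0.9373; α₂ = α₁·K2/[H⁺] = 0.04486
α₁ + 2α₂ = 1.0270
CA = 1.0270 × 2.22 = 2.28 mmol/kg

CA = 2.28 mmol/kg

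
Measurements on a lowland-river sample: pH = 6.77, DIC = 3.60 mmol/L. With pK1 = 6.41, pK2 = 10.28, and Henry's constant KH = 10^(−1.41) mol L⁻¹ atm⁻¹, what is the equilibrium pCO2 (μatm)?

pCO2 = 2.81×10^4 μatm

α₀ = 1 / (1 + K1/[H⁺] + K1K2/[H⁺]²) = 1 / (1 + 10^+0.36 + 10^-3.15)
   = 1 / (1 + 2.2909 + 0.00070795) = 1/3.2916 = 0.3038
[CO2*] = α₀ × DIC = 0.3038 × 3.60 = 1.094 mmol/L
pCO2 = [CO2*]/KH = 1.094×10^-3 / 3.890×10^-2 = 2.81×10^4 μatm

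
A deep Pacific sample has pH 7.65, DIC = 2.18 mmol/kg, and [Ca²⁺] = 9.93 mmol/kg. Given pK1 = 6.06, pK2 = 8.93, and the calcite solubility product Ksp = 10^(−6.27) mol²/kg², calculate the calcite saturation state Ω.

Ω = 1.96

α₂ = 1 / (1 + [H⁺]/K2 + [H⁺]²/(K1K2)) = 1 / (1 + 10^+1.28 + 10^-0.31)
   = 1 / (1 + 19.055 + 0.48978) = 1/20.544 = 0.04868
[CO3²⁻] = α₂ × DIC = 0.04868 × 2.18 = 0.1061 mmol/kg
Ksp = 10^(−6.27) = 5.370×10^-7
Ω = [Ca²⁺][CO3²⁻]/Ksp = (9.93×10^-3)(1.061×10^-4) / 5.370×10^-7 = 1.96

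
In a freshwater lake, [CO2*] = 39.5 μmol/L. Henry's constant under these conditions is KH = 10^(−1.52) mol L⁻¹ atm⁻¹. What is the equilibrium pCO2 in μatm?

KH = 10^(−1.52) = 3.020×10^-2 mol L⁻¹ atm⁻¹
pCO2 = [CO2*]/KH = 39.5×10^-6 / 3.020×10^-2 = 1.31×10^-3 atm = 1310 μatm

pCO2 = 1310 μatm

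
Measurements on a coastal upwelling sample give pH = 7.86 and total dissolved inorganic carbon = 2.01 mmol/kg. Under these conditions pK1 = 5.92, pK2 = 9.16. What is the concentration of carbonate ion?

[CO3²⁻] = 0.0949 mmol/kg

α₂ = 1 / (1 + [H⁺]/K2 + [H⁺]²/(K1K2)) = 1 / (1 + 10^+1.30 + 10^-0.64)
   = 1 / (1 + 19.953 + 0.22909) = 1/21.182 = 0.04721
[CO3²⁻] = α₂ × DIC = 0.04721 × 2.01 = 0.0949 mmol/kg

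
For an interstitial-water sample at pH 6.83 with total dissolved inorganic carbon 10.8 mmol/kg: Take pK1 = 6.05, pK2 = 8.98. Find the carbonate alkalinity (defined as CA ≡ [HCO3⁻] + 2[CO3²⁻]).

CA = [HCO3⁻] + 2[CO3²⁻] = (α₁ + 2α₂)·DIC
At pH 6.83: [H⁺]/K1 = 10^-0.78 = 0.16596, K2/[H⁺] = 10^-2.15 = 0.0070795
α₁ = 1/(1 + 0.16596 + 0.0070795) = 1/1.1730 = 0.8525; α₂ = α₁·K2/[H⁺] = 0.006035
α₁ + 2α₂ = 0.8646
CA = 0.8646 × 10.8 = 9.34 mmol/kg

CA = 9.34 mmol/kg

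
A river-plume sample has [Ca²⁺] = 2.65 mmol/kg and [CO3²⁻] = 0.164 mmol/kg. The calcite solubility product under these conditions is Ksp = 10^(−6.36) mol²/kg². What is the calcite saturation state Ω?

Ω = 0.996

Ksp = 10^(−6.36) = 4.365×10^-7
Ω = [Ca²⁺][CO3²⁻]/Ksp = (2.65×10^-3)(0.164×10^-3) / 4.365×10^-7 = 0.996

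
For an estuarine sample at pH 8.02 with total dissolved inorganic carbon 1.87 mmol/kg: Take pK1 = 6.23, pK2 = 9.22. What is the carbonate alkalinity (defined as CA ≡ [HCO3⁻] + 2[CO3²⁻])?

CA = [HCO3⁻] + 2[CO3²⁻] = (α₁ + 2α₂)·DIC
At pH 8.02: [H⁺]/K1 = 10^-1.79 = 0.016218, K2/[H⁺] = 10^-1.20 = 0.063096
α₁ = 1/(1 + 0.016218 + 0.063096) = 1/1.0793 = 0.9265; α₂ = α₁·K2/[H⁺] = 0.05846
α₁ + 2α₂ = 1.0434
CA = 1.0434 × 1.87 = 1.95 mmol/kg

CA = 1.95 mmol/kg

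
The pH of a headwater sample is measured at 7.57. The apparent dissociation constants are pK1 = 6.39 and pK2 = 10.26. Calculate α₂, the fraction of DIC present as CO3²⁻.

α₂ = 1 / (1 + [H⁺]/K2 + [H⁺]²/(K1K2)) = 1 / (1 + 10^+2.69 + 10^+1.51)
   = 1 / (1 + 489.78 + 32.359) = 1/523.14 = 0.001912

α₂ = 0.00191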